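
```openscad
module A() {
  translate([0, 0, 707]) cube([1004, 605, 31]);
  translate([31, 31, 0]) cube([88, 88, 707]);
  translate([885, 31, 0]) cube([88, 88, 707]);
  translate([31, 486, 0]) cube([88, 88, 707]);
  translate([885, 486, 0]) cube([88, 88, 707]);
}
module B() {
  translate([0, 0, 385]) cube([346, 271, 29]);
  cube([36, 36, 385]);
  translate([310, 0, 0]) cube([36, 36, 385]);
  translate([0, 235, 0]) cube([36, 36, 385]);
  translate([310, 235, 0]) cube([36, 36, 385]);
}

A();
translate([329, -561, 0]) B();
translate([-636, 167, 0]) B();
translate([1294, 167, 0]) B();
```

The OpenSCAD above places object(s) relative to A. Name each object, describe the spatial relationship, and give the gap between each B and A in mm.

A is a table. B is a stool. Three stools sit around the table at the −y, −x, +x sides. The gap between each stool and the table is 290 mm.

Each stool's nearest face is 290 mm from the table's bounding box.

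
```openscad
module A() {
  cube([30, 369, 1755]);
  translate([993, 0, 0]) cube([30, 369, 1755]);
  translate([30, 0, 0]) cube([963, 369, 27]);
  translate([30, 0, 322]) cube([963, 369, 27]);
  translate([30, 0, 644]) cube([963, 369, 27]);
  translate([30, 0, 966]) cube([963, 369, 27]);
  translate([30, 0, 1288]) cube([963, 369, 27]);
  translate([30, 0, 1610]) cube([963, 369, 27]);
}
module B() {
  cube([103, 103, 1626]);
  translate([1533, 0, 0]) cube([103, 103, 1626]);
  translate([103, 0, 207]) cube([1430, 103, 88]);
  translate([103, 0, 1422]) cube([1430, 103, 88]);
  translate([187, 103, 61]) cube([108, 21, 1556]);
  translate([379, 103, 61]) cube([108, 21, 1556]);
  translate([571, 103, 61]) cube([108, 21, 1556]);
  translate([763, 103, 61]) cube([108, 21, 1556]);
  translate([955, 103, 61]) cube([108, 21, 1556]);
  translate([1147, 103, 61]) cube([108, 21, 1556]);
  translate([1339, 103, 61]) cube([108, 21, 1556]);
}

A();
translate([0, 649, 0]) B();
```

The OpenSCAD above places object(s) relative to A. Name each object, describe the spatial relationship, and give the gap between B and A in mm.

The fence section's nearest face is 280 mm from the bookshelf's +y face.

A is a bookshelf. B is a fence section. The fence section is on the floor beside the bookshelf on its +y side. The gap between the fence section and the bookshelf is 280 mm.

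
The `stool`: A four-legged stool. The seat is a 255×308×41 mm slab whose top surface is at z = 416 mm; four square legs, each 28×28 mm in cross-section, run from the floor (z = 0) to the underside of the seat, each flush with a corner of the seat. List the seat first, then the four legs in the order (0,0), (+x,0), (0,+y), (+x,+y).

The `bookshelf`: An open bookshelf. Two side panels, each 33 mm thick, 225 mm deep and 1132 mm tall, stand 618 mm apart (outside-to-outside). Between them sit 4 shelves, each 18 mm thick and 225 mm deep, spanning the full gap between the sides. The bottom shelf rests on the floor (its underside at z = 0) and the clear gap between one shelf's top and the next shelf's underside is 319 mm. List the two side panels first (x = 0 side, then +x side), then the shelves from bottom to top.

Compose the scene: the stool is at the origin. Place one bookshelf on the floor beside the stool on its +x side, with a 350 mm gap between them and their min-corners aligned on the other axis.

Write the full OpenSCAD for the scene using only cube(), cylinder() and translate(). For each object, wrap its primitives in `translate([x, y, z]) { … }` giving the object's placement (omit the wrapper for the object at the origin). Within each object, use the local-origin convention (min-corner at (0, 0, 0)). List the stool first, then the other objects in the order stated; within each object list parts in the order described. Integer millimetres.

translate([0, 0, 375]) cube([255, 308, 41]);
cube([28, 28, 375]);
translate([227, 0, 0]) cube([28, 28, 375]);
translate([0, 280, 0]) cube([28, 28, 375]);
translate([227, 280, 0]) cube([28, 28, 375]);
translate([605, 0, 0]) {
  cube([33, 225, 1132]);
  translate([585, 0, 0]) cube([33, 225, 1132]);
  translate([33, 0, 0]) cube([552, 225, 18]);
  translate([33, 0, 337]) cube([552, 225, 18]);
  translate([33, 0, 674]) cube([552, 225, 18]);
  translate([33, 0, 1011]) cube([552, 225, 18]);
}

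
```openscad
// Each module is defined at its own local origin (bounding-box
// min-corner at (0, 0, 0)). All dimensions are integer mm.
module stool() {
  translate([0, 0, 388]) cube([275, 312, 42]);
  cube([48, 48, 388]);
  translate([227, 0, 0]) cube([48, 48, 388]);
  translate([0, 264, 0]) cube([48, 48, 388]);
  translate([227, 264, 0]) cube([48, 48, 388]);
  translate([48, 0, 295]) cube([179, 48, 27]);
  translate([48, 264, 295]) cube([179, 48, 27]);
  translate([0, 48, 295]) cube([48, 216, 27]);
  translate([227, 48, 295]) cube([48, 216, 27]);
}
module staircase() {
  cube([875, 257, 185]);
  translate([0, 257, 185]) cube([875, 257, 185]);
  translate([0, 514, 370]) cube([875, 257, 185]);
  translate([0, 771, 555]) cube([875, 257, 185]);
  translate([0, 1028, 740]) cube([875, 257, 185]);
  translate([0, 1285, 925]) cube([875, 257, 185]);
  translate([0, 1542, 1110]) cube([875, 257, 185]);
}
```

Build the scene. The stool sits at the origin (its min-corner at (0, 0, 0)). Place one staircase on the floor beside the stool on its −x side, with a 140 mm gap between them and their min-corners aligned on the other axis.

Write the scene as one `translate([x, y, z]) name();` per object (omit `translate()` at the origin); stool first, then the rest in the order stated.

stool();
translate([-1015, 0, 0]) staircase();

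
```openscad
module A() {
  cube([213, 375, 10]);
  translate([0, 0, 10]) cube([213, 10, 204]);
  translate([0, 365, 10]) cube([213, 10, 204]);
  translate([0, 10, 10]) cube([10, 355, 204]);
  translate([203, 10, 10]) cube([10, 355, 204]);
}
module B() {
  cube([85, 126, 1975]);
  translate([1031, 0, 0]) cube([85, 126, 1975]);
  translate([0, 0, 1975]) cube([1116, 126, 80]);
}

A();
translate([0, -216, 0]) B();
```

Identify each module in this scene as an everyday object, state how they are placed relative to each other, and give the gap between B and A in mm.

The door frame's nearest face is 90 mm from the open box's −y face.

A is an open box. B is a door frame. The door frame is on the floor beside the open box on its −y side. The gap between the door frame and the open box is 90 mm.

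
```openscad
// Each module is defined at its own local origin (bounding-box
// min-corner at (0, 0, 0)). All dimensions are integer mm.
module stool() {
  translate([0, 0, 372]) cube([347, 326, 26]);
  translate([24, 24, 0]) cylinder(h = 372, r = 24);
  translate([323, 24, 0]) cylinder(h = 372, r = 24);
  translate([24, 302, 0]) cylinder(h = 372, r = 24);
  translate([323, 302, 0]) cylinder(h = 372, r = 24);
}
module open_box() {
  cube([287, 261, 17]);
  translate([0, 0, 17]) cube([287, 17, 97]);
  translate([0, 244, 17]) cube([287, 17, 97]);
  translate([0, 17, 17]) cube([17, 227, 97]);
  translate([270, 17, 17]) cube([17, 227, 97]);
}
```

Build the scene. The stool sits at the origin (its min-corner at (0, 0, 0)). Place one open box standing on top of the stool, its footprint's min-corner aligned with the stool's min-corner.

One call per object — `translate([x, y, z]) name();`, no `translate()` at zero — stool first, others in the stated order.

stool();
translate([0, 0, 398]) open_box();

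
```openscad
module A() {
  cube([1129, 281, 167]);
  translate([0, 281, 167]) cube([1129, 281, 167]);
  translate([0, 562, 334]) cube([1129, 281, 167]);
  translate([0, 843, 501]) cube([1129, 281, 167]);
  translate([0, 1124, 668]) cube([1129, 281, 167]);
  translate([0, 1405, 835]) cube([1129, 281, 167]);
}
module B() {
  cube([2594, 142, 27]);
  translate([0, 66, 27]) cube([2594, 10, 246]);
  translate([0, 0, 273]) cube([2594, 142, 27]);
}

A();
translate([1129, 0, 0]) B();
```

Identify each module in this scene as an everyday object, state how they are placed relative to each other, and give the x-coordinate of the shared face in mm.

The staircase's +x face and the I-beam's −x face are both at x = 1129 mm.

A is a staircase. B is an I-beam. The I-beam is against the staircase's +x side, with their −y faces flush. The x-coordinate of the shared face is 1129 mm.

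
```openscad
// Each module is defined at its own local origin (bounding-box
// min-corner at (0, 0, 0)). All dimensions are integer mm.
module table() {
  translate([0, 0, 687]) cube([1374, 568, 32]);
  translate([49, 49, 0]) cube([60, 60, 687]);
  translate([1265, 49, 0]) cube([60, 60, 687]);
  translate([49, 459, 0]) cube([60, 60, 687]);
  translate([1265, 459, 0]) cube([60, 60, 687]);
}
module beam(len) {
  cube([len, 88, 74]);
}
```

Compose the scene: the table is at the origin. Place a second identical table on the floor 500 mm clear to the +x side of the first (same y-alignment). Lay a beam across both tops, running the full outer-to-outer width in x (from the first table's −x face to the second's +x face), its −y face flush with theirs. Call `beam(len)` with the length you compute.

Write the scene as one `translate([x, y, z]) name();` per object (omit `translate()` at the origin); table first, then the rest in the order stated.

table();
translate([1874, 0, 0]) table();
translate([0, 0, 719]) beam(3248);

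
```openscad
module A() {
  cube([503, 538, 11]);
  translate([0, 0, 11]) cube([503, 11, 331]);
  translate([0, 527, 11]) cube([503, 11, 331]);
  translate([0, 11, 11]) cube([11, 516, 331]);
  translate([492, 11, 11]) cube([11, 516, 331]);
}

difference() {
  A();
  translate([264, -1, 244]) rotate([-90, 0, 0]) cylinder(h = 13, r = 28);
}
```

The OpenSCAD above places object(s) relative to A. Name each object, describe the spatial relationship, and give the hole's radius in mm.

The subtracted cylinder has r = 28 mm.

A is an open box. The open box has a circular hole through its front wall. The hole's radius is 28 mm.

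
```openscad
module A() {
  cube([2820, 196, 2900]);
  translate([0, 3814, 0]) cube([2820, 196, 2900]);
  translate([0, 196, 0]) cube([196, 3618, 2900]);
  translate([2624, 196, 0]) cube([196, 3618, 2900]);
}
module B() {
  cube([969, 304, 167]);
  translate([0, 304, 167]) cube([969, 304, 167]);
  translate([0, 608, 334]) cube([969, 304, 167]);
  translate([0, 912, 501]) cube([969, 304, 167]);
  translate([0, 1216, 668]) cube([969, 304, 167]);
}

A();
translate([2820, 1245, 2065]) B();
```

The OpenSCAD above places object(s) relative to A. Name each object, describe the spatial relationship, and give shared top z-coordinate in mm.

Both tops at z = 2900 mm.

A is a house frame. B is a staircase. The staircase is beside the house frame with their tops flush at z = 2900. The shared top z-coordinate is 2900 mm.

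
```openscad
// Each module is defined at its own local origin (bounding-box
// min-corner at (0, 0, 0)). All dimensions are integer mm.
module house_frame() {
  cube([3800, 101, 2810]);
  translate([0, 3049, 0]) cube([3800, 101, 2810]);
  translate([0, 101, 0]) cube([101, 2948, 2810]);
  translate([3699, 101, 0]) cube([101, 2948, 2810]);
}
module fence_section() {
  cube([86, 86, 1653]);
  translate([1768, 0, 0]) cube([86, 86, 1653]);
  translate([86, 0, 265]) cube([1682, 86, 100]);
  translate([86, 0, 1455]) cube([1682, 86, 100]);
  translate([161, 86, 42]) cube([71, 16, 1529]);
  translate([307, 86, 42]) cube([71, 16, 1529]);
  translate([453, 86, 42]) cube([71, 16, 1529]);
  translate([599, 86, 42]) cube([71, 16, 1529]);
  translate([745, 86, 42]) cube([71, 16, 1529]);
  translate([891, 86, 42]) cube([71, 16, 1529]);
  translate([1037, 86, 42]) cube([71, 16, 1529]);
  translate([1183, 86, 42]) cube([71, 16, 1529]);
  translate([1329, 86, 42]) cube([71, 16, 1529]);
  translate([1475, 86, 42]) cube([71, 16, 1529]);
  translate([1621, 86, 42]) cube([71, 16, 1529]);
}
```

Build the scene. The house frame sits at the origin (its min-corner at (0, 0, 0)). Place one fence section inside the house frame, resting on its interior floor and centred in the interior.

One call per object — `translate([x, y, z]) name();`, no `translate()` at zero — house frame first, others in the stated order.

house_frame();
translate([973, 1524, 0]) fence_section();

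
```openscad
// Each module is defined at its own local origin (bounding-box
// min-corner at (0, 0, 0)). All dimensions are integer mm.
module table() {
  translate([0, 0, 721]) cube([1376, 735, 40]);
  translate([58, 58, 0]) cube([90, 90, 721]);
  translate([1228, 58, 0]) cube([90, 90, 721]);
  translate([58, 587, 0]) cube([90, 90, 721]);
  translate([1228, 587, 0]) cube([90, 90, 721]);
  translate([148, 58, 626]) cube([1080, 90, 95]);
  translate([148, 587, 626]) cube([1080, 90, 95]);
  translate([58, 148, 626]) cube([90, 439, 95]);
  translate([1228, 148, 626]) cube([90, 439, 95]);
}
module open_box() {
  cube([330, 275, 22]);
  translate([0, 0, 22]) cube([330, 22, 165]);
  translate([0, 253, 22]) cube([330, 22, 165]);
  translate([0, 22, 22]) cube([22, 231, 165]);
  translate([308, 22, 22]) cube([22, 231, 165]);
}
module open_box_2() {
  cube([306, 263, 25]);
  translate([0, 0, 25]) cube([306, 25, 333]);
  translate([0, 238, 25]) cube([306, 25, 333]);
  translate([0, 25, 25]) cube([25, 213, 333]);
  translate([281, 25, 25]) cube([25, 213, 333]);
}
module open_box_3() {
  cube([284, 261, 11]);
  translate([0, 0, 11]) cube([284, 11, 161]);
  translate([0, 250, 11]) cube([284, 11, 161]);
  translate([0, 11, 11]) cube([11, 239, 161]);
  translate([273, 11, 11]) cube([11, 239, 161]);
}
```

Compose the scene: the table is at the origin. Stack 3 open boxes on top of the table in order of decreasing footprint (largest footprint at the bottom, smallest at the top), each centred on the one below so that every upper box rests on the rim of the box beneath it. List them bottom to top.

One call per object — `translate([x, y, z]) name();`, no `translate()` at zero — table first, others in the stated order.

table();
translate([523, 230, 761]) open_box();
translate([535, 236, 948]) open_box_2();
translate([546, 237, 1306]) open_box_3();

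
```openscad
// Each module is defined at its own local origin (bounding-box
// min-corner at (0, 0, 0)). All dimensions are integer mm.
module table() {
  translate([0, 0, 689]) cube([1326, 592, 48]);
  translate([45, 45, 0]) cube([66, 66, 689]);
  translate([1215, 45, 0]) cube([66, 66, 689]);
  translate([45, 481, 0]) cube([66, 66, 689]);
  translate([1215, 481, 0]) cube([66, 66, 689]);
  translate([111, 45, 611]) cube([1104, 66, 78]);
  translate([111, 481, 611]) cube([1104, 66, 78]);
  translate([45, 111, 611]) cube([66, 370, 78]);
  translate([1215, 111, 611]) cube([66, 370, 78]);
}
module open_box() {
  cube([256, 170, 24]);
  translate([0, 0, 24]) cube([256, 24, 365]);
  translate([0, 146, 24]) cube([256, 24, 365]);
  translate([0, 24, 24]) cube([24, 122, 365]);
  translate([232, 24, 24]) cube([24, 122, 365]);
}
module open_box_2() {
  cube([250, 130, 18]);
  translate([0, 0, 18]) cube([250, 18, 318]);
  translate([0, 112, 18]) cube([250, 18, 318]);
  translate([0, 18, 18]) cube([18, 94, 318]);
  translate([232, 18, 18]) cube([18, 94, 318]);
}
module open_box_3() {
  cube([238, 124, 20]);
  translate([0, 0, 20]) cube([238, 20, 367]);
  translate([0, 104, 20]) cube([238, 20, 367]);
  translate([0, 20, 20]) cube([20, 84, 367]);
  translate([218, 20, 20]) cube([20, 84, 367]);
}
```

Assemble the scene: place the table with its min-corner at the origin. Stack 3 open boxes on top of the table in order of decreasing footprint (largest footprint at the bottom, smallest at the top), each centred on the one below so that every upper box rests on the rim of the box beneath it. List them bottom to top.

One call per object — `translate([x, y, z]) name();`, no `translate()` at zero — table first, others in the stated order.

table();
translate([535, 211, 737]) open_box();
translate([538, 231, 1126]) open_box_2();
translate([544, 234, 1462]) open_box_3();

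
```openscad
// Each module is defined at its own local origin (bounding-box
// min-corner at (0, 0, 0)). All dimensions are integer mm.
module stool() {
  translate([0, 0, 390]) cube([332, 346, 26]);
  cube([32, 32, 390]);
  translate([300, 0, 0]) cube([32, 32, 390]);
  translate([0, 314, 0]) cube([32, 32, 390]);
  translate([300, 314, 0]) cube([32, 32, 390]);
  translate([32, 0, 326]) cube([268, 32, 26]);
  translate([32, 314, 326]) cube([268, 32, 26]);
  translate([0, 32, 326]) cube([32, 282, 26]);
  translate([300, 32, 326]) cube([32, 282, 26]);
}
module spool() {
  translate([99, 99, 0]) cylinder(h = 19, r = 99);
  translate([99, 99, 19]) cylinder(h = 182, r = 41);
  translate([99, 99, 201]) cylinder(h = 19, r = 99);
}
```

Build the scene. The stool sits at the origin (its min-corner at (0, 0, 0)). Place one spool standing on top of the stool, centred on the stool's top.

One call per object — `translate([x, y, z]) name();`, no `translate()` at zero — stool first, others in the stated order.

stool();
translate([67, 74, 416]) spool();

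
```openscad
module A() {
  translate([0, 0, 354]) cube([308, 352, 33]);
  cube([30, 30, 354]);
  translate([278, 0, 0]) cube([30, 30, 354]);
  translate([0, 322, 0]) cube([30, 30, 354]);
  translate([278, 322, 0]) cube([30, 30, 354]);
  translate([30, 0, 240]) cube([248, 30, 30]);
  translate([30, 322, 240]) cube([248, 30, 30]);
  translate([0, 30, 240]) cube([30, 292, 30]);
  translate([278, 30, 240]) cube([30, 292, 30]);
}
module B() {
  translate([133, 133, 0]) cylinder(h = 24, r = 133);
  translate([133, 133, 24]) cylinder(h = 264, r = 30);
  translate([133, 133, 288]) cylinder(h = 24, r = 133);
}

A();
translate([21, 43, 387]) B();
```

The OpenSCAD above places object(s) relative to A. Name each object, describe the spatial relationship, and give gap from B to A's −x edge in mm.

The spool's min-x is at 21; the stool's min-x is 0; gap = 21 mm.

A is a stool. B is a spool. The spool is on top of the stool, centred. The gap from the spool to the stool's −x edge is 21 mm.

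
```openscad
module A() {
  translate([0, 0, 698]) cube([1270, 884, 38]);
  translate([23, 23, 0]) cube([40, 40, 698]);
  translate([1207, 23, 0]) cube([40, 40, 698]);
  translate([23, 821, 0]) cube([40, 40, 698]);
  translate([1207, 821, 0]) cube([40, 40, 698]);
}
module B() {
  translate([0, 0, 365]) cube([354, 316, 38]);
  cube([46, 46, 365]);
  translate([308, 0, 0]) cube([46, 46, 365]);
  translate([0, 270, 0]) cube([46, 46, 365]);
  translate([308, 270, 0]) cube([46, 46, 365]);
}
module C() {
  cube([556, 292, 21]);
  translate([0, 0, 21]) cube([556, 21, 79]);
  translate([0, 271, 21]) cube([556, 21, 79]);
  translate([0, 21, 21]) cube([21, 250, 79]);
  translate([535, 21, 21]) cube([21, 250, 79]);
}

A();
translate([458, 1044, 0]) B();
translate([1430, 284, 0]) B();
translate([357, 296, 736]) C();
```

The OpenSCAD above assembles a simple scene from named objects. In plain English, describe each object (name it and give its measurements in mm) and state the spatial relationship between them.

A is a table: top 1270 mm (x) × 884 mm (y), 38 mm thick, upper face at z = 736 mm, on four 40×40 mm square legs, each inset 23 mm from the nearest pair of top edges, running from z = 0 to the bottom of the top.

B is a four-legged stool. The seat is a 354×316×38 mm slab whose top surface is at z = 403 mm; four square legs, each 46×46 mm in cross-section, run from the floor (z = 0) to the underside of the seat, each flush with a corner of the seat.

C is an open-topped rectangular box: outside dimensions 556×292×100 mm, with a uniform wall and base thickness of 21 mm. The base is a full 556×292 slab on the floor; four walls sit on top of the base. The front and back walls (the −y and +y sides) span the full width; the two side walls fit between them.

Two stools sit around the table at the +y, +x sides. The open box is on top of the table, centred.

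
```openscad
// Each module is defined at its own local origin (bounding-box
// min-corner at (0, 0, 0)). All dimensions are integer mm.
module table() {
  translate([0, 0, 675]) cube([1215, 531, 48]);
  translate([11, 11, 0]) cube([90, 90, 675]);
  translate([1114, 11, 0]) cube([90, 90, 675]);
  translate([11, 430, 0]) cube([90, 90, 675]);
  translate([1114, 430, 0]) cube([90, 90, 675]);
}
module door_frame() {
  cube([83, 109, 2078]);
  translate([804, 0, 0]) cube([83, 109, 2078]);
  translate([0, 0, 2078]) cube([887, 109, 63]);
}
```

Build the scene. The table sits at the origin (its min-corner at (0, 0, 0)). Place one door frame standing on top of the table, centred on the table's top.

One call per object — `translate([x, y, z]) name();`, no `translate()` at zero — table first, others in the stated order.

table();
translate([164, 211, 723]) door_frame();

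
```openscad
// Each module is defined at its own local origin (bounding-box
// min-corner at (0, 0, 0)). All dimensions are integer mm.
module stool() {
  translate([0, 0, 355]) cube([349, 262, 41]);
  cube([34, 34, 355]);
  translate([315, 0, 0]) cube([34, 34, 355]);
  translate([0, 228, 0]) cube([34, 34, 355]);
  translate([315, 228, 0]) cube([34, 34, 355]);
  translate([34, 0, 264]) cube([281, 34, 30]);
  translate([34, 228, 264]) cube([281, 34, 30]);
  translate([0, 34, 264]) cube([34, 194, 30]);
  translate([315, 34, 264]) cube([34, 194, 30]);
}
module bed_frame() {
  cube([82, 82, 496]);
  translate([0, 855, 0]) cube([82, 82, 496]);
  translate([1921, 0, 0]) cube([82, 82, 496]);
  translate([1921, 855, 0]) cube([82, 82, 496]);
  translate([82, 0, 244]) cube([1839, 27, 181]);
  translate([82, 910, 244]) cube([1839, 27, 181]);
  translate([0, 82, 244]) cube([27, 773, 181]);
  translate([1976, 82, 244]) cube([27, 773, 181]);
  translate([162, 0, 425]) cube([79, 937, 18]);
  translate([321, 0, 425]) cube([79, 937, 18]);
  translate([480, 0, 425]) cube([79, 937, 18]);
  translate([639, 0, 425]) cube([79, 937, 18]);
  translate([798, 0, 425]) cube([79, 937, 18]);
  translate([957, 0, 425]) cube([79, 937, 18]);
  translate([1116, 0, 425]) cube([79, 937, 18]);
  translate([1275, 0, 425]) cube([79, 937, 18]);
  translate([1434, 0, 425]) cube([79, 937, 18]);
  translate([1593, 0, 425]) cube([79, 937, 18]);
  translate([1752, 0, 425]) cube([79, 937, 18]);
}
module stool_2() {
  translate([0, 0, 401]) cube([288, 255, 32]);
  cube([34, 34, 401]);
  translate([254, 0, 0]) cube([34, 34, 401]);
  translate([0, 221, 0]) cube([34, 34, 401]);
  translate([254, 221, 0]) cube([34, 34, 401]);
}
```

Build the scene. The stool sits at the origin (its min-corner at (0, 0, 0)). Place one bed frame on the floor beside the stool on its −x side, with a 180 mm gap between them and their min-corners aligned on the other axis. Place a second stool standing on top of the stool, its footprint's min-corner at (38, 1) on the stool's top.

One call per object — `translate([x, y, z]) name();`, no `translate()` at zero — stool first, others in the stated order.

stool();
translate([-2183, 0, 0]) bed_frame();
translate([38, 1, 396]) stool_2();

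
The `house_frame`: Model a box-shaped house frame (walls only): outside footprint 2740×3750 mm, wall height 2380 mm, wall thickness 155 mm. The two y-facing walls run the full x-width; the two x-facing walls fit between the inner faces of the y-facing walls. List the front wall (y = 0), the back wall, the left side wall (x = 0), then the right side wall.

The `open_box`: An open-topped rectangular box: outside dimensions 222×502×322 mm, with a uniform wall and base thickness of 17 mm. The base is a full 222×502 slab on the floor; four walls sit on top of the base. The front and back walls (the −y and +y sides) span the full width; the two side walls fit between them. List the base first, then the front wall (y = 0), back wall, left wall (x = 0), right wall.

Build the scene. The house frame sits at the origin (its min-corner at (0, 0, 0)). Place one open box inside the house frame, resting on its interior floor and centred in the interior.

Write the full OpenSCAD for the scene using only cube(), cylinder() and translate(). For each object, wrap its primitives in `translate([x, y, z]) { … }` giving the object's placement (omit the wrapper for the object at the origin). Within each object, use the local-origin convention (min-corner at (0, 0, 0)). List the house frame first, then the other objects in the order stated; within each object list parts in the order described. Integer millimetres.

cube([2740, 155, 2380]);
translate([0, 3595, 0]) cube([2740, 155, 2380]);
translate([0, 155, 0]) cube([155, 3440, 2380]);
translate([2585, 155, 0]) cube([155, 3440, 2380]);
translate([1259, 1624, 0]) {
  cube([222, 502, 17]);
  translate([0, 0, 17]) cube([222, 17, 305]);
  translate([0, 485, 17]) cube([222, 17, 305]);
  translate([0, 17, 17]) cube([17, 468, 305]);
  translate([205, 17, 17]) cube([17, 468, 305]);
}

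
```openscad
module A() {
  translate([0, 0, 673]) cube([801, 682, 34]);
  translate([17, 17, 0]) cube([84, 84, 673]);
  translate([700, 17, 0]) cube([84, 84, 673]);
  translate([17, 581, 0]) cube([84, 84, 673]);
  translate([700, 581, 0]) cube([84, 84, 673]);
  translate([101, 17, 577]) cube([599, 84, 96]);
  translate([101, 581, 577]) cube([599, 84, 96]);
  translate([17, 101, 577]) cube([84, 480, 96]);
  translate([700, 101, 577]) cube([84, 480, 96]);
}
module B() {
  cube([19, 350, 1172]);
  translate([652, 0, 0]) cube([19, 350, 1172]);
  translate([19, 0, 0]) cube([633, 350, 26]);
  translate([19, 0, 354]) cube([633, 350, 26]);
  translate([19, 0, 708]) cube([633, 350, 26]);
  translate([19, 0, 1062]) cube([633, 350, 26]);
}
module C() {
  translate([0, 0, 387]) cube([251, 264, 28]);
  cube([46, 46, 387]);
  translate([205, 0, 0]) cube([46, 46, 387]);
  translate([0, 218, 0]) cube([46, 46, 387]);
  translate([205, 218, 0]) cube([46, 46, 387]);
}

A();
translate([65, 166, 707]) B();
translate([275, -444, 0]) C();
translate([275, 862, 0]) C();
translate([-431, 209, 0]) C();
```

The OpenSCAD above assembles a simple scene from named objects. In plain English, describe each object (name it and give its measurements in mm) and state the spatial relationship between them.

A is a table with a 801×682 mm rectangular top, 34 mm thick, top surface at z = 707 mm, supported by four 84×84 mm square legs, each inset 17 mm from the nearest pair of top edges, running from the floor. Four apron rails, 84 mm thick and 96 mm tall, run between adjacent legs with their top edges flush with the underside of the top and their outer faces flush with the legs' outer faces.

B is an open bookshelf. Two side panels, each 19 mm thick, 350 mm deep and 1172 mm tall, stand 671 mm apart (outside-to-outside). Between them sit 4 shelves, each 26 mm thick and 350 mm deep, spanning the full gap between the sides. The bottom shelf rests on the floor (its underside at z = 0) and the clear gap between one shelf's top and the next shelf's underside is 328 mm.

C is a four-legged stool. The seat is a 251×264×28 mm slab whose top surface is at z = 415 mm; four square legs, each 46×46 mm in cross-section, run from the floor (z = 0) to the underside of the seat, each flush with a corner of the seat.

The bookshelf is on top of the table, centred. Three stools sit around the table at the −y, +y, −x sides.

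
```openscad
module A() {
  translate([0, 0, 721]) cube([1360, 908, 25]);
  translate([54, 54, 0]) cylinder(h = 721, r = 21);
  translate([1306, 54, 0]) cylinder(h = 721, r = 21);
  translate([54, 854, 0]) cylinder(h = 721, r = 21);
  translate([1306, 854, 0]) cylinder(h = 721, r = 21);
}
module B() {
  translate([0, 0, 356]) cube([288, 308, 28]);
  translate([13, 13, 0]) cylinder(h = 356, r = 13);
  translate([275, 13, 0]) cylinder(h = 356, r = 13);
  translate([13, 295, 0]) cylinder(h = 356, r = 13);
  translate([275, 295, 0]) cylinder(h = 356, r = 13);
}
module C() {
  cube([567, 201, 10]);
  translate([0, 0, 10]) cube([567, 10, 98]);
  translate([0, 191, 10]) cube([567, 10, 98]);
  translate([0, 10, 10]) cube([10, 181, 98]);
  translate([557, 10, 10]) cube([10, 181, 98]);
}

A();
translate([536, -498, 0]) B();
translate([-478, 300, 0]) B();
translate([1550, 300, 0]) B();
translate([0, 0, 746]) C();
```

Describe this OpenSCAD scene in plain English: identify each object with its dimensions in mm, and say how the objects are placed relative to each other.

A is a table: top 1360 mm (x) × 908 mm (y), 25 mm thick, upper face at z = 746 mm, on four round legs of 42 mm diameter, each leg's bounding box inset 33 mm from the nearest pair of top edges, running from z = 0 to the bottom of the top.

B is a four-legged stool. The seat is 288×308 mm, 28 mm thick, top at z = 384 mm. It stands on four round legs, each 26 mm in diameter, from z = 0 to the seat underside, each leg's axis is inset half a diameter from the nearest pair of seat edges (so the leg's bounding box is flush with the corner).

C is an open storage box with external size 567×201×108 mm and wall thickness 10 mm (the base is also 10 mm thick). The base covers the whole footprint; the four walls stand on the base, with the y-facing walls full-width and the x-facing walls fitting between their inner faces.

Three stools sit around the table at the −y, −x, +x sides. The open box is on top of the table.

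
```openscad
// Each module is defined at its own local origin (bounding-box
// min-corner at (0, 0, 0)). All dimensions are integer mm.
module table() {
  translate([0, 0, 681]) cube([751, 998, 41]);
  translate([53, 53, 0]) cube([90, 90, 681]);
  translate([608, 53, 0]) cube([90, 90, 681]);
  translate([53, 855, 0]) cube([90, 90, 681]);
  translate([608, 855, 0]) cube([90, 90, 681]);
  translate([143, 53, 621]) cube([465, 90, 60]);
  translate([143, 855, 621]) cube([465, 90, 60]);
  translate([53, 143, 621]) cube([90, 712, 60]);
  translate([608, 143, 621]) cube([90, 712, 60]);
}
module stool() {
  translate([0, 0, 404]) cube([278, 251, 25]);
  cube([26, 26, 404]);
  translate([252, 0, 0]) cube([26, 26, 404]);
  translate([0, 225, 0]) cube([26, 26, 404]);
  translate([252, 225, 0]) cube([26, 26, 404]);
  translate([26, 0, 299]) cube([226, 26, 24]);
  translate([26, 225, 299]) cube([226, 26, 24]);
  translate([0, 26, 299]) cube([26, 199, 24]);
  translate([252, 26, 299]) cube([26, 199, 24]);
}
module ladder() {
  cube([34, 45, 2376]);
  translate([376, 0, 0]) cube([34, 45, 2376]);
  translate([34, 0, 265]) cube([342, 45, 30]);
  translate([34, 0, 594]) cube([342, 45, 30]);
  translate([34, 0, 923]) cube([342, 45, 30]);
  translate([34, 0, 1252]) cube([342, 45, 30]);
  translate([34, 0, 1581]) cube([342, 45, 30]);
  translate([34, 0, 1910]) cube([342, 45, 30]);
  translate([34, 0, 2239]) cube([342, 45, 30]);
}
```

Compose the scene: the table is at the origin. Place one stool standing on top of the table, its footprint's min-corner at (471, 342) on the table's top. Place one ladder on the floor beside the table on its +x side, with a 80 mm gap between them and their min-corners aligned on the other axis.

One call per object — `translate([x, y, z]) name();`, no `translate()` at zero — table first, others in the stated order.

table();
translate([471, 342, 722]) stool();
translate([831, 0, 0]) ladder();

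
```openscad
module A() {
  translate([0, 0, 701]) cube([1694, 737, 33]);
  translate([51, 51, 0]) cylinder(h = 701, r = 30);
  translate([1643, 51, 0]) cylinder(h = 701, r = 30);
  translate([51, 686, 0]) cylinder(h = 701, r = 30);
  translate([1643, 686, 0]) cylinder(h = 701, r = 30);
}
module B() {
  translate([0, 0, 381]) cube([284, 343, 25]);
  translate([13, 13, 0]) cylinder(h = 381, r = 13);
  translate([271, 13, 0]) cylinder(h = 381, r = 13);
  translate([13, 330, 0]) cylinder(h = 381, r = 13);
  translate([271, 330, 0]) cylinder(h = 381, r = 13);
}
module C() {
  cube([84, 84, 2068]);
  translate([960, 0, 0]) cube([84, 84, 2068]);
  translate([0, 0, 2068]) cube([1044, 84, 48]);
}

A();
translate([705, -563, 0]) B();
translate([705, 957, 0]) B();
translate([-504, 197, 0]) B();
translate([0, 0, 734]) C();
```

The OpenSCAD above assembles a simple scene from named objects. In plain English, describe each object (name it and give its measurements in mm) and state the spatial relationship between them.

A is a table with a 1694×737 mm rectangular top, 33 mm thick, top surface at z = 734 mm, supported by four round legs of 60 mm diameter, each leg's bounding box inset 21 mm from the nearest pair of top edges, running from the floor.

B is a four-legged stool. The seat is a 284×343×25 mm slab whose top surface is at z = 406 mm; four round legs, each 26 mm in diameter, run from the floor (z = 0) to the underside of the seat, each leg's axis is inset half a diameter from the nearest pair of seat edges (so the leg's bounding box is flush with the corner).

C is a rectangular door frame: two vertical jambs of 84×84 mm section, 2068 mm tall, with a clear opening 876 mm wide between their inner faces. A header 48 mm tall and 84 mm deep lies on top of the jambs and spans the full outside width.

Three stools sit around the table at the −y, +y, −x sides. The door frame is on top of the table.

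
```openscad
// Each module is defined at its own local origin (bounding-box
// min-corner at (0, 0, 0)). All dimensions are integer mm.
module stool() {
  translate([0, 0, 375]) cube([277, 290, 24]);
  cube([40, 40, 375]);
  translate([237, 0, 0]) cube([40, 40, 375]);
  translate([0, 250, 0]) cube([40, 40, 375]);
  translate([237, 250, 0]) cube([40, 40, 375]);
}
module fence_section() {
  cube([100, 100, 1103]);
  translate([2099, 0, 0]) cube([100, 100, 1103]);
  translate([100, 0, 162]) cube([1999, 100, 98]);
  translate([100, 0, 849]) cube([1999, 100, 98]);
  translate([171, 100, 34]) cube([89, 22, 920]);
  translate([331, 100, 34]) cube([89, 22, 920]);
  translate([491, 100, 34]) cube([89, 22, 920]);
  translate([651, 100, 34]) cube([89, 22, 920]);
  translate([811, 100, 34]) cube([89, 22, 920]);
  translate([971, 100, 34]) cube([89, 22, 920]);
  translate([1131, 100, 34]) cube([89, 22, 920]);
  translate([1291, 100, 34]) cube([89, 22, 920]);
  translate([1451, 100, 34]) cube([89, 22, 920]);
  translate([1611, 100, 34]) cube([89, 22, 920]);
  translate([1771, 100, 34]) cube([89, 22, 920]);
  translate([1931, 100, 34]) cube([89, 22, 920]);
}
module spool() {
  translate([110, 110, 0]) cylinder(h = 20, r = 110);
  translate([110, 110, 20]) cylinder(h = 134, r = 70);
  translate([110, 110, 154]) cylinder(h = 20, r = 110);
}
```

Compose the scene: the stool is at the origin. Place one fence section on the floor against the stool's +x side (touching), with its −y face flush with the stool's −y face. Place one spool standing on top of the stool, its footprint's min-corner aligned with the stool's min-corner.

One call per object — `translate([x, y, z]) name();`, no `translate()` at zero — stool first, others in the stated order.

stool();
translate([277, 0, 0]) fence_section();
translate([0, 0, 399]) spool();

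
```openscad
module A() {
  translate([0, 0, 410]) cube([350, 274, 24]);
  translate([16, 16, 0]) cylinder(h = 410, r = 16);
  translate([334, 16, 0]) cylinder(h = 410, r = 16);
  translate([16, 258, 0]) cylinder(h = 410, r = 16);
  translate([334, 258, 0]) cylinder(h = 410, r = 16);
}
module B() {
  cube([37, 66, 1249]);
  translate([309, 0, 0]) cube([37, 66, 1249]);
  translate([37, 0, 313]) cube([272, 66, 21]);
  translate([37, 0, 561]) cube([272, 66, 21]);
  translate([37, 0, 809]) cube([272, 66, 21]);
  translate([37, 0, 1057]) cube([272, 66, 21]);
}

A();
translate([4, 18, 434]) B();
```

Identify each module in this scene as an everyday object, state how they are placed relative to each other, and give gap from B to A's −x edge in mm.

The ladder's min-x is at 4; the stool's min-x is 0; gap = 4 mm.

A is a stool. B is a ladder. The ladder is on top of the stool. The gap from the ladder to the stool's −x edge is 4 mm.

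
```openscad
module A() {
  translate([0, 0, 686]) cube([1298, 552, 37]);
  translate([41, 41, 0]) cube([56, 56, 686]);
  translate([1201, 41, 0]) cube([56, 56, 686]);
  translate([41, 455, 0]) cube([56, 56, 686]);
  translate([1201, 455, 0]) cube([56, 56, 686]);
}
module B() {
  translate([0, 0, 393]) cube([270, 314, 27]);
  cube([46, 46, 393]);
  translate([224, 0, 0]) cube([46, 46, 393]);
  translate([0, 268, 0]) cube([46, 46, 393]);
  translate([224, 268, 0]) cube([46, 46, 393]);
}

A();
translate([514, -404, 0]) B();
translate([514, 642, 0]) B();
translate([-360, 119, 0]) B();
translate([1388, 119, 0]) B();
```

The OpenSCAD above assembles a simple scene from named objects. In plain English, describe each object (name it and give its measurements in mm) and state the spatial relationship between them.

A is a table with a 1298×552 mm rectangular top, 37 mm thick, top surface at z = 723 mm, supported by four 56×56 mm square legs, each inset 41 mm from the nearest pair of top edges, running from the floor.

B is a four-legged stool. The seat is 270×314 mm, 27 mm thick, top at z = 420 mm. It stands on four square legs, each 46×46 mm in cross-section, from z = 0 to the seat underside, each flush with a corner of the seat.

Four stools sit around the table at the −y, +y, −x, +x sides.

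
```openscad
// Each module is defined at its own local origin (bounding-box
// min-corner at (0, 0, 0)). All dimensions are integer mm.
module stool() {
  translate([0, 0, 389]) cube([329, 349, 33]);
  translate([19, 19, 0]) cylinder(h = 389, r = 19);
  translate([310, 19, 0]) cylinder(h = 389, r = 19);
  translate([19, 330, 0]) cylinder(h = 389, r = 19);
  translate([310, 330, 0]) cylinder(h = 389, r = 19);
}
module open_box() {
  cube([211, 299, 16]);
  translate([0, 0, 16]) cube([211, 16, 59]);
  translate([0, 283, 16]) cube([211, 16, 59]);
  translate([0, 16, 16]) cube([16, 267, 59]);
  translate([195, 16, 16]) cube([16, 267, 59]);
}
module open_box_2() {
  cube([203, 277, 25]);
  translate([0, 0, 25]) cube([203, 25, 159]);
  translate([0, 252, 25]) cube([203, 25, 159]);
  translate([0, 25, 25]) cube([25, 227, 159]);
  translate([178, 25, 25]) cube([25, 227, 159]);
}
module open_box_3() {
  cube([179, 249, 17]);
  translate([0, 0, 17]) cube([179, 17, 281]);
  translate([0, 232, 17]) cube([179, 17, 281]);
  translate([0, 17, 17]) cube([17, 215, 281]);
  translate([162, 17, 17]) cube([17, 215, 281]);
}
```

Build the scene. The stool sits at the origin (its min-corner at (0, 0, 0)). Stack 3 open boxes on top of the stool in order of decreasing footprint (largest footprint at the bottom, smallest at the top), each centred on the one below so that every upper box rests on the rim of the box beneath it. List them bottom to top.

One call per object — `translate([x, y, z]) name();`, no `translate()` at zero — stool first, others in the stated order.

stool();
translate([59, 25, 422]) open_box();
translate([63, 36, 497]) open_box_2();
translate([75, 50, 681]) open_box_3();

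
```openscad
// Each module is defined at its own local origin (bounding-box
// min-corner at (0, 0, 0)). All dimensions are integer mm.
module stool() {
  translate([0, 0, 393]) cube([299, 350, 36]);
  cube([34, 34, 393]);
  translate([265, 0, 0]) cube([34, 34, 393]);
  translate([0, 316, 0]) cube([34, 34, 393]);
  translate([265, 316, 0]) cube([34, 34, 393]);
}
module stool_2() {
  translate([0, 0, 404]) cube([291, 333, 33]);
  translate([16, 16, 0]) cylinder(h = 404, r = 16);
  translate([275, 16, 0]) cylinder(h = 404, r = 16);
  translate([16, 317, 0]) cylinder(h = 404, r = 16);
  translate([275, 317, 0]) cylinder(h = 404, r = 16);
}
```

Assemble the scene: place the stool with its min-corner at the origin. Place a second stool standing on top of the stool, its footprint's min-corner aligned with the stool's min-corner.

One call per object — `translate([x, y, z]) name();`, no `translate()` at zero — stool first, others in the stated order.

stool();
translate([0, 0, 429]) stool_2();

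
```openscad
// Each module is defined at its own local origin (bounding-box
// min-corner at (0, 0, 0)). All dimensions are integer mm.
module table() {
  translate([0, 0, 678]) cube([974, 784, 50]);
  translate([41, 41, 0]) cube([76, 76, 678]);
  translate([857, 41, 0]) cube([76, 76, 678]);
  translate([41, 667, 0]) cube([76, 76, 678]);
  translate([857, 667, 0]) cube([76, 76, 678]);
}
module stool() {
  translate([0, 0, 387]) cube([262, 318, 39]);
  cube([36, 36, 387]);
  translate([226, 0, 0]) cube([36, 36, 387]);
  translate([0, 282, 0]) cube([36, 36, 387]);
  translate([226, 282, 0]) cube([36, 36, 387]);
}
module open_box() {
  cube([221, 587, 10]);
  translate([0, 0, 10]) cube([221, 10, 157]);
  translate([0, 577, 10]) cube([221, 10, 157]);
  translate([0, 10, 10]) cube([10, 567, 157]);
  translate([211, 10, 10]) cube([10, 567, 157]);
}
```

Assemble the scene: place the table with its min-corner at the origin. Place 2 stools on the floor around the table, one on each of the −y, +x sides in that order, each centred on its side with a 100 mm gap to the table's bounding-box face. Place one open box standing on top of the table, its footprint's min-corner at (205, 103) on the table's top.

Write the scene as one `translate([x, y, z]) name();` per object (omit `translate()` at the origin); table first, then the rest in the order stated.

table();
translate([356, -418, 0]) stool();
translate([1074, 233, 0]) stool();
translate([205, 103, 728]) open_box();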